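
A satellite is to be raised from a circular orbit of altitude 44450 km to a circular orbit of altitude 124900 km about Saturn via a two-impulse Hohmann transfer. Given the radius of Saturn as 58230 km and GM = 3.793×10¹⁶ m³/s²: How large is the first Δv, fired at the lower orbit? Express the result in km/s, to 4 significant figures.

Δv ≈ 2.537 km/s

r₁ = 58230 + 44450 = 102680 km = 1.0268×10⁸ m.
r₂ = 58230 + 124900 = 183130 km = 1.8313×10⁸ m.
Transfer ellipse a_t = (r₁ + r₂)/2 = 1.429×10⁸ m.
At r₁: circular v_c1 = √(μ/r₁) = 19220 m/s; transfer-perikrone v_p = √[μ(2/r₁ − 1/a_t)] = 21760 m/s.
Δv₁ = v_p − v_c1 = 2537 m/s.
= 2.537 km/s.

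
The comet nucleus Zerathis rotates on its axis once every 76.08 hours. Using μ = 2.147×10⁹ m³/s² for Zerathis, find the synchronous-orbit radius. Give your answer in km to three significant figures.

r_sync ≈ 1600 km

T = 76.08 hours = 2.739×10⁵ s.
A synchronous orbit has period T, so by Kepler's third law a = (μT²/4π²)^(1/3).
μT²/4π² = 2.147×10⁹ × (2.739×10⁵)² / 39.48 = 4.080×10¹⁸ m³.
a = 1.598×10⁶ m = 1597.9 km.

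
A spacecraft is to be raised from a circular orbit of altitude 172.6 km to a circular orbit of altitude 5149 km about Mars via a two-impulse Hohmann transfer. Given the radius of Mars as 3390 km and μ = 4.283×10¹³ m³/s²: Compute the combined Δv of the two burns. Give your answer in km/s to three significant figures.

Δv_total ≈ 1.17 km/s

r₁ = 3390 + 172.6 = 3562.6 km = 3.5626×10⁶ m.
r₂ = 3390 + 5149 = 8539.0 km = 8.5390×10⁶ m.
Transfer ellipse a_t = (r₁ + r₂)/2 = 6.051×10⁶ m.
At r₁: circular v_c1 = √(μ/r₁) = 3467 m/s; transfer-periapsis v_p = √[μ(2/r₁ − 1/a_t)] = 4119 m/s.
Δv₁ = v_p − v_c1 = 651.7 m/s.
At r₂: circular v_c2 = √(μ/r₂) = 2240 m/s; transfer-apoapsis v_a = √[μ(2/r₂ − 1/a_t)] = 1718 m/s.
Δv₂ = v_c2 − v_a = 521.1 m/s.
Total Δv = Δv₁ + Δv₂ = 1173 m/s = 1.173 km/s.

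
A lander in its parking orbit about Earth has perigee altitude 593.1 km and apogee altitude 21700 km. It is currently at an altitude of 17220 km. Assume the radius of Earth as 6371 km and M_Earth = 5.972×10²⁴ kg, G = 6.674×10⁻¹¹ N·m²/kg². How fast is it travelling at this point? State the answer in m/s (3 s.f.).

v ≈ 3320 m/s

μ = GM = 6.674×10⁻¹¹ × 5.972×10²⁴ = 3.986×10¹⁴ m³/s².
r_p = 6371 + 593.1 = 6964.1 km = 6.9641×10⁶ m.
r_a = 6371 + 21700 = 28071 km = 2.8071×10⁷ m.
r = 6371 + 17220 = 23591 km = 2.359×10⁷ m.
Semi-major axis a = (r_p + r_a)/2 = 17518 km = 1.752×10⁷ m.
Vis-viva: v² = μ(2/r − 1/a) = 3.986×10¹⁴ × (8.478×10⁻⁸ − 5.709×10⁻⁸) = 1.104×10⁷ m²/s².
v = 3322 m/s.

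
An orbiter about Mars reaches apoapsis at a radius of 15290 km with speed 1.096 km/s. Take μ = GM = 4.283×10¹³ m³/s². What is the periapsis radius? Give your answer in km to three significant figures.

periapsis radius ≈ 4170 km

r_a = 1.529×10⁷ m.
Specific energy ε = v²/2 − μ/r = -2.201×10⁶ J/kg, so a = −μ/(2ε) = 9.732×10⁶ m.
The apsides satisfy r_p + r_a = 2a, so the periapsis radius is 2a − r_a = 4.173×10⁶ m = 4173.1 km.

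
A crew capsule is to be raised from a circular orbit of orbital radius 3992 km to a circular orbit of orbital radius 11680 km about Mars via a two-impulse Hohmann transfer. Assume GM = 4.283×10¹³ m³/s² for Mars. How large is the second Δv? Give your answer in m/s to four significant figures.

Δv ≈ 548.1 m/s

r₁ = 3992 km = 3.992×10⁶ m.
r₂ = 11680 km = 1.168×10⁷ m.
Transfer ellipse a_t = (r₁ + r₂)/2 = 7.836×10⁶ m.
At r₁: circular v_c1 = √(μ/r₁) = 3276 m/s; transfer-periapsis v_p = √[μ(2/r₁ − 1/a_t)] = 3999 m/s.
At r₂: circular v_c2 = √(μ/r₂) = 1915 m/s; transfer-apoapsis v_a = √[μ(2/r₂ − 1/a_t)] = 1367 m/s.
Δv₂ = v_c2 − v_a = 548.1 m/s.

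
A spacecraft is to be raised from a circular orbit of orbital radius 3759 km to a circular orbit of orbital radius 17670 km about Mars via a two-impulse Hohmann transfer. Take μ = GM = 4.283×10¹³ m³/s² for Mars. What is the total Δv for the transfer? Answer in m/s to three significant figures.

r₁ = 3759 km = 3.759×10⁶ m.
r₂ = 17670 km = 1.767×10⁷ m.
Transfer ellipse a_t = (r₁ + r₂)/2 = 1.071×10⁷ m.
At r₁: circular v_c1 = √(μ/r₁) = 3375 m/s; transfer-periapsis v_p = √[μ(2/r₁ − 1/a_t)] = 4335 m/s.
Δv₁ = v_p − v_c1 = 959.3 m/s.
At r₂: circular v_c2 = √(μ/r₂) = 1557 m/s; transfer-apoapsis v_a = √[μ(2/r₂ − 1/a_t)] = 922.2 m/s.
Δv₂ = v_c2 − v_a = 634.7 m/s.
Total Δv = Δv₁ + Δv₂ = 1594 m/s.

Δv_total ≈ 1590 m/s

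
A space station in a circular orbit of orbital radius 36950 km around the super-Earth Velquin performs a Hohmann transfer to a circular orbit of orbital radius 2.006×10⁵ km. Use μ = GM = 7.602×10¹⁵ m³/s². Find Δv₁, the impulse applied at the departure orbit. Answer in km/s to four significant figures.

r₁ = 36950 km = 3.695×10⁷ m.
r₂ = 2.006×10⁵ km = 2.006×10⁸ m.
Transfer ellipse a_t = (r₁ + r₂)/2 = 1.188×10⁸ m.
At r₁: circular v_c1 = √(μ/r₁) = 14340 m/s; transfer-periapsis v_p = √[μ(2/r₁ − 1/a_t)] = 18640 m/s.
Δv₁ = v_p − v_c1 = 4297 m/s.
= 4.297 km/s.

Δv ≈ 4.297 km/s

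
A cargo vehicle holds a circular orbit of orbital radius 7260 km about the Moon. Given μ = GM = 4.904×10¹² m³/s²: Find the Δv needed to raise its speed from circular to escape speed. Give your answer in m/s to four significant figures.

r = 7260 km = 7.260×10⁶ m.
Circular speed v_c = √(μ/r) = 821.9 m/s.
Escape speed v_esc = √(2μ/r) = √2 × v_c = 1162 m/s.
Δv = v_esc − v_c = 340.4 m/s.

Δv ≈ 340.4 m/s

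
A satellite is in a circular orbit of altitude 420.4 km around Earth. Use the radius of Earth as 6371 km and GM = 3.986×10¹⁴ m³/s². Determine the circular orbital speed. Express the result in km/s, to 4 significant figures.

v ≈ 7.661 km/s

r = 6371 + 420.4 = 6791.4 km = 6.7914×10⁶ m.
For a circular orbit v = √(μ/r) = √(3.986×10¹⁴ / 6.791×10⁶) = √(5.869×10⁷) = 7661 m/s.
That is 7.661 km/s.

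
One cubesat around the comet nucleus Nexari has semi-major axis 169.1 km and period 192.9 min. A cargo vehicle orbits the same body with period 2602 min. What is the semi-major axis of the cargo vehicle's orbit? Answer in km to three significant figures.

a₂ ≈ 958 km

Kepler's third law: a³ ∝ T², so a₂ = a₁ (T₂/T₁)^(2/3).
T₂/T₁ = 13.49, (T₂/T₁)^(2/3) = 5.667.
a₂ = 169.1 × 5.667 = 958.2 km.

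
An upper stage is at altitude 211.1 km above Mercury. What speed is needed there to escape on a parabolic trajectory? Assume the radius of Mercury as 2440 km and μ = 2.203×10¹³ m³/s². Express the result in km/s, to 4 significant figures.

v_esc ≈ 4.077 km/s

r = 2440 + 211.1 = 2651.1 km = 2.6511×10⁶ m.
Escape speed v_esc = √(2μ/r) = √(2 × 2.203×10¹³ / 2.651×10⁶) = √(1.662×10⁷) = 4077 m/s.
= 4.077 km/s.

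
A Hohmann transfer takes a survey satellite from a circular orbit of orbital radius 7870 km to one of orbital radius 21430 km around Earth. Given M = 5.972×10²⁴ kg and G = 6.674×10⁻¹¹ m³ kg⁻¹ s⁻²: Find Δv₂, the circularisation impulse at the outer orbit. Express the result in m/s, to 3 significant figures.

Δv ≈ 1150 m/s

μ = GM = 6.674×10⁻¹¹ × 5.972×10²⁴ = 3.986×10¹⁴ m³/s².
r₁ = 7870 km = 7.870×10⁶ m.
r₂ = 21430 km = 2.143×10⁷ m.
Transfer ellipse a_t = (r₁ + r₂)/2 = 1.465×10⁷ m.
At r₁: circular v_c1 = √(μ/r₁) = 7116 m/s; transfer-perigee v_p = √[μ(2/r₁ − 1/a_t)] = 8607 m/s.
At r₂: circular v_c2 = √(μ/r₂) = 4313 m/s; transfer-apogee v_a = √[μ(2/r₂ − 1/a_t)] = 3161 m/s.
Δv₂ = v_c2 − v_a = 1152 m/s.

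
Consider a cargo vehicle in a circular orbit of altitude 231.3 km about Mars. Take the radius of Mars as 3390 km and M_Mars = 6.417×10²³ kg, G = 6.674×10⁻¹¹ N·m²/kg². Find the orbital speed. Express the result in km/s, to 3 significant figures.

v ≈ 3.44 km/s

μ = GM = 6.674×10⁻¹¹ × 6.417×10²³ = 4.283×10¹³ m³/s².
r = 3390 + 231.3 = 3621.3 km = 3.6213×10⁶ m.
For a circular orbit v = √(μ/r) = √(4.283×10¹³ / 3.621×10⁶) = √(1.183×10⁷) = 3439 m/s.
That is 3.439 km/s.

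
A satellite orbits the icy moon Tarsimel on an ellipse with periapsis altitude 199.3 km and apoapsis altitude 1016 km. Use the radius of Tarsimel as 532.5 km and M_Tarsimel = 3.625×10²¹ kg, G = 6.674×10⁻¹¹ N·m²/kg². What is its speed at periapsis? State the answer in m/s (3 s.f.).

v ≈ 670 m/s

μ = GM = 6.674×10⁻¹¹ × 3.625×10²¹ = 2.419×10¹¹ m³/s².
r_p = 532.5 + 199.3 = 731.80 km = 7.3180×10⁵ m.
r_a = 532.5 + 1016 = 1548.5 km = 1.5485×10⁶ m.
Semi-major axis a = (r_p + r_a)/2 = 1140.2 km = 1.140×10⁶ m.
Vis-viva: v² = μ(2/r − 1/a) = 2.419×10¹¹ × (2.733×10⁻⁶ − 8.771×10⁻⁷) = 4.490×10⁵ m²/s².
v = 670.1 m/s.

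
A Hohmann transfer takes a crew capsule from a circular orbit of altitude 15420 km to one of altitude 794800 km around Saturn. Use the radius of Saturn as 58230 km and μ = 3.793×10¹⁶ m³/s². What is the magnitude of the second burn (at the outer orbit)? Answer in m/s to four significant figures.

r₁ = 58230 + 15420 = 73650 km = 7.3650×10⁷ m.
r₂ = 58230 + 794800 = 853030 km = 8.5303×10⁸ m.
Transfer ellipse a_t = (r₁ + r₂)/2 = 4.633×10⁸ m.
At r₁: circular v_c1 = √(μ/r₁) = 22690 m/s; transfer-perikrone v_p = √[μ(2/r₁ − 1/a_t)] = 30790 m/s.
At r₂: circular v_c2 = √(μ/r₂) = 6668 m/s; transfer-apokrone v_a = √[μ(2/r₂ − 1/a_t)] = 2659 m/s.
Δv₂ = v_c2 − v_a = 4010 m/s.

Δv ≈ 4010 m/s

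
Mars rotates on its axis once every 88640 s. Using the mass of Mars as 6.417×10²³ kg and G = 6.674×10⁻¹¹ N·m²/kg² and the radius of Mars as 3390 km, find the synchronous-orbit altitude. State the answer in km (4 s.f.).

μ = GM = 6.674×10⁻¹¹ × 6.417×10²³ = 4.283×10¹³ m³/s².
A synchronous orbit has period T, so by Kepler's third law a = (μT²/4π²)^(1/3).
μT²/4π² = 4.283×10¹³ × (8.864×10⁴)² / 39.48 = 8.524×10²¹ m³.
a = 2.043×10⁷ m = 20427 km.
Altitude h = a − R = 20427 − 3390 = 17037 km.

h_sync ≈ 17040 km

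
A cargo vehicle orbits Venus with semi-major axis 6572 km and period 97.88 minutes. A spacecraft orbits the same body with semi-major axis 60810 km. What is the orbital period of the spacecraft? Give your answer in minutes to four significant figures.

Kepler's third law: T² ∝ a³, so T₂ = T₁ (a₂/a₁)^(3/2).
a₂/a₁ = 9.253, (a₂/a₁)^(3/2) = 28.15.
T₂ = 97.88 × 28.15 = 2755 minutes.

T₂ ≈ 2755 minutes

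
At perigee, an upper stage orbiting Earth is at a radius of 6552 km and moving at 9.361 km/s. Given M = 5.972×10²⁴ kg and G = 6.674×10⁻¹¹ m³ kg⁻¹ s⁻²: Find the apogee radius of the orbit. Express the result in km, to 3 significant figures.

μ = GM = 6.674×10⁻¹¹ × 5.972×10²⁴ = 3.986×10¹⁴ m³/s².
r_p = 6.552×10⁶ m.
Specific energy ε = v²/2 − μ/r = -1.702×10⁷ J/kg, so a = −μ/(2ε) = 1.171×10⁷ m.
The apsides satisfy r_p + r_a = 2a, so the apogee radius is 2a − r_p = 1.687×10⁷ m = 16869 km.

apogee radius ≈ 16900 km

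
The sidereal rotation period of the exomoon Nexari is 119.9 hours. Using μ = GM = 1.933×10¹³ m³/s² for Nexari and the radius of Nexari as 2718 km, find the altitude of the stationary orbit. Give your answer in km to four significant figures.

h_sync ≈ 42300 km

T = 119.9 hours = 4.316×10⁵ s.
A synchronous orbit has period T, so by Kepler's third law a = (μT²/4π²)^(1/3).
μT²/4π² = 1.933×10¹³ × (4.316×10⁵)² / 39.48 = 9.123×10²² m³.
a = 4.502×10⁷ m = 45017 km.
Altitude h = a − R = 45017 − 2718 = 42299 km.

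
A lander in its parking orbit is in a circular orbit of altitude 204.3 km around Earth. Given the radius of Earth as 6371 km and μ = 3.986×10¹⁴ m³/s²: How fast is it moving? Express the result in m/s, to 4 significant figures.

v ≈ 7786 m/s

r = 6371 + 204.3 = 6575.3 km = 6.5753×10⁶ m.
For a circular orbit v = √(μ/r) = √(3.986×10¹⁴ / 6.575×10⁶) = √(6.062×10⁷) = 7786 m/s.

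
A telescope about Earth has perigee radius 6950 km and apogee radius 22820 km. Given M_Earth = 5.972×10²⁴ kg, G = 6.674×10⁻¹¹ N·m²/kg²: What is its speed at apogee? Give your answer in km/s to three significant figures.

μ = GM = 6.674×10⁻¹¹ × 5.972×10²⁴ = 3.986×10¹⁴ m³/s².
Semi-major axis a = (r_p + r_a)/2 = 14885 km = 1.488×10⁷ m.
Vis-viva: v² = μ(2/r − 1/a) = 3.986×10¹⁴ × (8.764×10⁻⁸ − 6.718×10⁻⁸) = 8.155×10⁶ m²/s².
v = 2856 m/s = 2.856 km/s.

v ≈ 2.86 km/s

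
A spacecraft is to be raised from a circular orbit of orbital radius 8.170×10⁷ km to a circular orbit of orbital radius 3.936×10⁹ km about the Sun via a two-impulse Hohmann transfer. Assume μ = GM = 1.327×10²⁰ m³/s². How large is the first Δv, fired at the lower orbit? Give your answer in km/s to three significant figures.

Δv ≈ 16.1 km/s

r₁ = 8.170×10⁷ km = 8.170×10¹⁰ m.
r₂ = 3.936×10⁹ km = 3.936×10¹² m.
Transfer ellipse a_t = (r₁ + r₂)/2 = 2.009×10¹² m.
At r₁: circular v_c1 = √(μ/r₁) = 40300 m/s; transfer-perihelion v_p = √[μ(2/r₁ − 1/a_t)] = 56410 m/s.
Δv₁ = v_p − v_c1 = 16110 m/s.
= 16.11 km/s.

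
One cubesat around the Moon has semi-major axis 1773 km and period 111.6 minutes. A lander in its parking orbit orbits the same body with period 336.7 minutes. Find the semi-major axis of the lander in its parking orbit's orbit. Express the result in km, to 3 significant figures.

a₂ ≈ 3700 km

Kepler's third law: a³ ∝ T², so a₂ = a₁ (T₂/T₁)^(2/3).
T₂/T₁ = 3.017, (T₂/T₁)^(2/3) = 2.088.
a₂ = 1773 × 2.088 = 3702 km.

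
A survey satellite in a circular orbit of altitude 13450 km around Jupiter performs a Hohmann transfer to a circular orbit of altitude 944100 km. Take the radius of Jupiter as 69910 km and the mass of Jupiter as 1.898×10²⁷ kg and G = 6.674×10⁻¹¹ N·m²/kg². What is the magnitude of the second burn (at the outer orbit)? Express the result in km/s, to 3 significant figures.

Δv ≈ 6.82 km/s

μ = GM = 6.674×10⁻¹¹ × 1.898×10²⁷ = 1.267×10¹⁷ m³/s².
r₁ = 69910 + 13450 = 83360 km = 8.3360×10⁷ m.
r₂ = 69910 + 944100 = 1014000 km = 1.0140×10⁹ m.
Transfer ellipse a_t = (r₁ + r₂)/2 = 5.487×10⁸ m.
At r₁: circular v_c1 = √(μ/r₁) = 38980 m/s; transfer-perijove v_p = √[μ(2/r₁ − 1/a_t)] = 52990 m/s.
At r₂: circular v_c2 = √(μ/r₂) = 11180 m/s; transfer-apojove v_a = √[μ(2/r₂ − 1/a_t)] = 4356 m/s.
Δv₂ = v_c2 − v_a = 6820 m/s.
= 6.820 km/s.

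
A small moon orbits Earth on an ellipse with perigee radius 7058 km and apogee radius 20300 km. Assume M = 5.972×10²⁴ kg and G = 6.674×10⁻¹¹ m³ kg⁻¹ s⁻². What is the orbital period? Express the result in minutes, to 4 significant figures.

μ = GM = 6.674×10⁻¹¹ × 5.972×10²⁴ = 3.986×10¹⁴ m³/s².
Semi-major axis a = (r_p + r_a)/2 = (7058.0 + 20300)/2 = 13679 km = 1.368×10⁷ m.
By Kepler's third law T = 2π√(a³/μ) = 2π × 2.534×10³ = 1.592×10⁴ s.
= 265.4 minutes.

T ≈ 265.4 minutes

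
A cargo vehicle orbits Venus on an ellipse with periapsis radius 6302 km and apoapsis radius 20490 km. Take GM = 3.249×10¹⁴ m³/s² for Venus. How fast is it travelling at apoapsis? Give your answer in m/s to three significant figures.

v ≈ 2730 m/s

Semi-major axis a = (r_p + r_a)/2 = 13396 km = 1.340×10⁷ m.
Vis-viva: v² = μ(2/r − 1/a) = 3.249×10¹⁴ × (9.761×10⁻⁸ − 7.465×10⁻⁸) = 7.460×10⁶ m²/s².
v = 2731 m/s.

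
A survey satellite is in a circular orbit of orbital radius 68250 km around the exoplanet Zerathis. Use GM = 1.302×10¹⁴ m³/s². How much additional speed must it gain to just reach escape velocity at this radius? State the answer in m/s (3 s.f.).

r = 68250 km = 6.825×10⁷ m.
Circular speed v_c = √(μ/r) = 1381 m/s.
Escape speed v_esc = √(2μ/r) = √2 × v_c = 1953 m/s.
Δv = v_esc − v_c = 572.1 m/s.

Δv ≈ 572 m/s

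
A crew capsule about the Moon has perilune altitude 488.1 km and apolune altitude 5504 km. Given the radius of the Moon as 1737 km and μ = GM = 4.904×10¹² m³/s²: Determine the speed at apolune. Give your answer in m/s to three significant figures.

r_p = 1737 + 488.1 = 2225.1 km = 2.2251×10⁶ m.
r_a = 1737 + 5504 = 7241.0 km = 7.2410×10⁶ m.
Semi-major axis a = (r_p + r_a)/2 = 4733.1 km = 4.733×10⁶ m.
Vis-viva: v² = μ(2/r − 1/a) = 4.904×10¹² × (2.762×10⁻⁷ − 2.113×10⁻⁷) = 3.184×10⁵ m²/s².
v = 564.3 m/s.

v ≈ 564 m/s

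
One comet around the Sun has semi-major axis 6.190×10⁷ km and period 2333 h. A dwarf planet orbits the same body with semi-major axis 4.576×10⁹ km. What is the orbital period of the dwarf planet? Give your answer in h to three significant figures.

Kepler's third law: T² ∝ a³, so T₂ = T₁ (a₂/a₁)^(3/2).
a₂/a₁ = 73.93, (a₂/a₁)^(3/2) = 635.6.
T₂ = 2333 × 635.6 = 1.483×10⁶ h.

T₂ ≈ 1.48×10⁶ h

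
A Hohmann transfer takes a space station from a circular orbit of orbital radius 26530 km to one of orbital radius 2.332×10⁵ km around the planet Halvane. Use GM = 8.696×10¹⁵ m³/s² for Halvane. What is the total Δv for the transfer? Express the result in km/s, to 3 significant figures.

Δv_total ≈ 9.50 km/s

r₁ = 26530 km = 2.653×10⁷ m.
r₂ = 2.332×10⁵ km = 2.332×10⁸ m.
Transfer ellipse a_t = (r₁ + r₂)/2 = 1.299×10⁸ m.
At r₁: circular v_c1 = √(μ/r₁) = 18100 m/s; transfer-periapsis v_p = √[μ(2/r₁ − 1/a_t)] = 24260 m/s.
Δv₁ = v_p − v_c1 = 6156 m/s.
At r₂: circular v_c2 = √(μ/r₂) = 6107 m/s; transfer-apoapsis v_a = √[μ(2/r₂ − 1/a_t)] = 2760 m/s.
Δv₂ = v_c2 − v_a = 3346 m/s.
Total Δv = Δv₁ + Δv₂ = 9503 m/s = 9.503 km/s.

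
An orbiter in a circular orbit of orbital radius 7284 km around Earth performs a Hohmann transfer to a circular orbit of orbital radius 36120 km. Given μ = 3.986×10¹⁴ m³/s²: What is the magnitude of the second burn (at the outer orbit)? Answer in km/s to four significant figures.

r₁ = 7284 km = 7.284×10⁶ m.
r₂ = 36120 km = 3.612×10⁷ m.
Transfer ellipse a_t = (r₁ + r₂)/2 = 2.170×10⁷ m.
At r₁: circular v_c1 = √(μ/r₁) = 7397 m/s; transfer-perigee v_p = √[μ(2/r₁ − 1/a_t)] = 9543 m/s.
At r₂: circular v_c2 = √(μ/r₂) = 3322 m/s; transfer-apogee v_a = √[μ(2/r₂ − 1/a_t)] = 1925 m/s.
Δv₂ = v_c2 − v_a = 1397 m/s.
= 1.397 km/s.

Δv ≈ 1.397 km/s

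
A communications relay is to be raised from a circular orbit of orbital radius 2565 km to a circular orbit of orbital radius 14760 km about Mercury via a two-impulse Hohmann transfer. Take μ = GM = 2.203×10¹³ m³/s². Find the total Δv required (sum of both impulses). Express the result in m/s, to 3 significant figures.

r₁ = 2565 km = 2.565×10⁶ m.
r₂ = 14760 km = 1.476×10⁷ m.
Transfer ellipse a_t = (r₁ + r₂)/2 = 8.662×10⁶ m.
At r₁: circular v_c1 = √(μ/r₁) = 2931 m/s; transfer-periherm v_p = √[μ(2/r₁ − 1/a_t)] = 3825 m/s.
Δv₁ = v_p − v_c1 = 894.8 m/s.
At r₂: circular v_c2 = √(μ/r₂) = 1222 m/s; transfer-apoherm v_a = √[μ(2/r₂ − 1/a_t)] = 664.8 m/s.
Δv₂ = v_c2 − v_a = 556.9 m/s.
Total Δv = Δv₁ + Δv₂ = 1452 m/s.

Δv_total ≈ 1450 m/s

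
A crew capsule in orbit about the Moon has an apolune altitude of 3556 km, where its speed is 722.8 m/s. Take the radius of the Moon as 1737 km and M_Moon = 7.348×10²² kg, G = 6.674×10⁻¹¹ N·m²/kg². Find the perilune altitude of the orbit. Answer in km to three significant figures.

perilune altitude ≈ 341 km

μ = GM = 6.674×10⁻¹¹ × 7.348×10²² = 4.904×10¹² m³/s².
r_a = 1737 + 3556 = 5293.0 km = 5.293×10⁶ m.
Specific energy ε = v²/2 − μ/r = -6.653×10⁵ J/kg, so a = −μ/(2ε) = 3.686×10⁶ m.
The apsides satisfy r_p + r_a = 2a, so the perilune radius is 2a − r_a = 2.078×10⁶ m = 2078.2 km.
Perilune altitude = 2078.2 − 1737 = 341.22 km.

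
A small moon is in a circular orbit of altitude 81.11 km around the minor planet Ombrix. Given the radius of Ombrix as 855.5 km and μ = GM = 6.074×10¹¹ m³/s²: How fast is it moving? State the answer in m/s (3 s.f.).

v ≈ 805 m/s

r = 855.5 + 81.11 = 936.61 km = 9.3661×10⁵ m.
For a circular orbit v = √(μ/r) = √(6.074×10¹¹ / 9.366×10⁵) = √(6.485×10⁵) = 805.3 m/s.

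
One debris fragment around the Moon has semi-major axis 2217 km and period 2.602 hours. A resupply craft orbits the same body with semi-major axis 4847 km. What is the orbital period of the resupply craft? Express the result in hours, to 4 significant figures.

T₂ ≈ 8.411 hours

Kepler's third law: T² ∝ a³, so T₂ = T₁ (a₂/a₁)^(3/2).
a₂/a₁ = 2.186, (a₂/a₁)^(3/2) = 3.233.
T₂ = 2.602 × 3.233 = 8.411 hours.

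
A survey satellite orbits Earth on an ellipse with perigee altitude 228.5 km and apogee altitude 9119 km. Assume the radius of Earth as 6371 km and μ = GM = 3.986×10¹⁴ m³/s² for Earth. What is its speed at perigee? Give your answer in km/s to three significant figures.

v ≈ 9.20 km/s

r_p = 6371 + 228.5 = 6599.5 km = 6.5995×10⁶ m.
r_a = 6371 + 9119 = 15490 km = 1.5490×10⁷ m.
Semi-major axis a = (r_p + r_a)/2 = 11045 km = 1.104×10⁷ m.
Vis-viva: v² = μ(2/r − 1/a) = 3.986×10¹⁴ × (3.031×10⁻⁷ − 9.054×10⁻⁸) = 8.471×10⁷ m²/s².
v = 9204 m/s = 9.204 km/s.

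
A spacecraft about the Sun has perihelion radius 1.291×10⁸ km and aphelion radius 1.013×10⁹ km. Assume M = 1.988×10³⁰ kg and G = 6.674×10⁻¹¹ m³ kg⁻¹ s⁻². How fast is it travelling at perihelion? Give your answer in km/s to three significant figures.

v ≈ 42.7 km/s

μ = GM = 6.674×10⁻¹¹ × 1.988×10³⁰ = 1.327×10²⁰ m³/s².
Semi-major axis a = (r_p + r_a)/2 = 5.7105×10⁸ km = 5.710×10¹¹ m.
Vis-viva: v² = μ(2/r − 1/a) = 1.327×10²⁰ × (1.549×10⁻¹¹ − 1.751×10⁻¹²) = 1.823×10⁹ m²/s².
v = 42700 m/s = 42.70 km/s.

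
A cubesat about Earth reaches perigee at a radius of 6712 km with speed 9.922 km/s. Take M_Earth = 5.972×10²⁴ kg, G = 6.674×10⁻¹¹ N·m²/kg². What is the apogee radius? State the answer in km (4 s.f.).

apogee radius ≈ 32520 km

μ = GM = 6.674×10⁻¹¹ × 5.972×10²⁴ = 3.986×10¹⁴ m³/s².
r_p = 6.712×10⁶ m.
Specific energy ε = v²/2 − μ/r = -1.016×10⁷ J/kg, so a = −μ/(2ε) = 1.962×10⁷ m.
The apsides satisfy r_p + r_a = 2a, so the apogee radius is 2a − r_p = 3.252×10⁷ m = 32522 km.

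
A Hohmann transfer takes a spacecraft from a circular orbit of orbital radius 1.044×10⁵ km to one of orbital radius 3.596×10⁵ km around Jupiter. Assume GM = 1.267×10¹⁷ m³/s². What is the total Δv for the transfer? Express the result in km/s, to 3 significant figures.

Δv_total ≈ 14.7 km/s

r₁ = 1.044×10⁵ km = 1.044×10⁸ m.
r₂ = 3.596×10⁵ km = 3.596×10⁸ m.
Transfer ellipse a_t = (r₁ + r₂)/2 = 2.320×10⁸ m.
At r₁: circular v_c1 = √(μ/r₁) = 34840 m/s; transfer-perijove v_p = √[μ(2/r₁ − 1/a_t)] = 43370 m/s.
Δv₁ = v_p − v_c1 = 8535 m/s.
At r₂: circular v_c2 = √(μ/r₂) = 18770 m/s; transfer-apojove v_a = √[μ(2/r₂ − 1/a_t)] = 12590 m/s.
Δv₂ = v_c2 − v_a = 6179 m/s.
Total Δv = Δv₁ + Δv₂ = 14710 m/s = 14.71 km/s.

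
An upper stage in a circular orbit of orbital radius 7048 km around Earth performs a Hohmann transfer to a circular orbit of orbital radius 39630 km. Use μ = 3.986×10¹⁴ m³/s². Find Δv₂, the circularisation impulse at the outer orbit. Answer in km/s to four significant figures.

Δv ≈ 1.429 km/s

r₁ = 7048 km = 7.048×10⁶ m.
r₂ = 39630 km = 3.963×10⁷ m.
Transfer ellipse a_t = (r₁ + r₂)/2 = 2.334×10⁷ m.
At r₁: circular v_c1 = √(μ/r₁) = 7520 m/s; transfer-perigee v_p = √[μ(2/r₁ − 1/a_t)] = 9800 m/s.
At r₂: circular v_c2 = √(μ/r₂) = 3171 m/s; transfer-apogee v_a = √[μ(2/r₂ − 1/a_t)] = 1743 m/s.
Δv₂ = v_c2 − v_a = 1429 m/s.
= 1.429 km/s.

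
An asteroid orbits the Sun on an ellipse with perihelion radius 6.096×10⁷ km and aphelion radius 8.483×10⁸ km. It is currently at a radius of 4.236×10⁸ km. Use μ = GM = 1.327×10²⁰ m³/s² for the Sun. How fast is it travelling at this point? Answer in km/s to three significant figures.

v ≈ 18.3 km/s

Semi-major axis a = (r_p + r_a)/2 = 4.5463×10⁸ km = 4.546×10¹¹ m.
Vis-viva: v² = μ(2/r − 1/a) = 1.327×10²⁰ × (4.721×10⁻¹² − 2.200×10⁻¹²) = 3.346×10⁸ m²/s².
v = 18290 m/s = 18.29 km/s.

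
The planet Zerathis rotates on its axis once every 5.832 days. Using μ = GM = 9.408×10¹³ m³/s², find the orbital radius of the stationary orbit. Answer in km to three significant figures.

T = 5.832 days = 5.039×10⁵ s.
A synchronous orbit has period T, so by Kepler's third law a = (μT²/4π²)^(1/3).
μT²/4π² = 9.408×10¹³ × (5.039×10⁵)² / 39.48 = 6.051×10²³ m³.
a = 8.458×10⁷ m = 84580 km.

r_sync ≈ 84600 km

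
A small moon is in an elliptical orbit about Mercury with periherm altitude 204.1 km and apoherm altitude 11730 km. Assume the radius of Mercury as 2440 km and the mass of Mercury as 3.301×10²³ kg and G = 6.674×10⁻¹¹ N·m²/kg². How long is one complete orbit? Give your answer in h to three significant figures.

T ≈ 9.06 h

μ = GM = 6.674×10⁻¹¹ × 3.301×10²³ = 2.203×10¹³ m³/s².
r_p = 2440 + 204.1 = 2644.1 km = 2.6441×10⁶ m.
r_a = 2440 + 11730 = 14170 km = 1.4170×10⁷ m.
Semi-major axis a = (r_p + r_a)/2 = (2644.1 + 14170)/2 = 8407.0 km = 8.407×10⁶ m.
By Kepler's third law T = 2π√(a³/μ) = 2π × 5.193×10³ = 3.263×10⁴ s.
= 9.064 h.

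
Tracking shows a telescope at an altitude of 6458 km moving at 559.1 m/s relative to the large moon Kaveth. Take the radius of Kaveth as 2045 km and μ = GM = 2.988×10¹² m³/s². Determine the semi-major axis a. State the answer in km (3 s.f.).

r = 2045 + 6458 = 8503.0 km = 8.503×10⁶ m.
Specific orbital energy ε = v²/2 − μ/r = (559.1)²/2 − 2.988×10¹²/8.503×10⁶ = -1.951×10⁵ J/kg.
Since ε = −μ/(2a), a = −μ/(2ε) = 7.657×10⁶ m = 7657.3 km.

a ≈ 7660 km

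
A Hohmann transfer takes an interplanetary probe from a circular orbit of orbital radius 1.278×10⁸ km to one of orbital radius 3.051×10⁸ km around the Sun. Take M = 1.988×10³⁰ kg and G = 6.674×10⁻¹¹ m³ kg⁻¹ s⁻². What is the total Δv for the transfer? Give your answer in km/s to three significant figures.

μ = GM = 6.674×10⁻¹¹ × 1.988×10³⁰ = 1.327×10²⁰ m³/s².
r₁ = 1.278×10⁸ km = 1.278×10¹¹ m.
r₂ = 3.051×10⁸ km = 3.051×10¹¹ m.
Transfer ellipse a_t = (r₁ + r₂)/2 = 2.164×10¹¹ m.
At r₁: circular v_c1 = √(μ/r₁) = 32220 m/s; transfer-perihelion v_p = √[μ(2/r₁ − 1/a_t)] = 38250 m/s.
Δv₁ = v_p − v_c1 = 6033 m/s.
At r₂: circular v_c2 = √(μ/r₂) = 20850 m/s; transfer-aphelion v_a = √[μ(2/r₂ − 1/a_t)] = 16020 m/s.
Δv₂ = v_c2 − v_a = 4830 m/s.
Total Δv = Δv₁ + Δv₂ = 10860 m/s = 10.86 km/s.

Δv_total ≈ 10.9 km/s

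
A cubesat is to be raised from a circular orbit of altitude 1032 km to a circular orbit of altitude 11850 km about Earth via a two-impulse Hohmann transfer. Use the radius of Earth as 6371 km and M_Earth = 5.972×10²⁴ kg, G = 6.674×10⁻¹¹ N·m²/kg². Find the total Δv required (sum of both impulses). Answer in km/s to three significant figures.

μ = GM = 6.674×10⁻¹¹ × 5.972×10²⁴ = 3.986×10¹⁴ m³/s².
r₁ = 6371 + 1032 = 7403.0 km = 7.4030×10⁶ m.
r₂ = 6371 + 11850 = 18221 km = 1.8221×10⁷ m.
Transfer ellipse a_t = (r₁ + r₂)/2 = 1.281×10⁷ m.
At r₁: circular v_c1 = √(μ/r₁) = 7338 m/s; transfer-perigee v_p = √[μ(2/r₁ − 1/a_t)] = 8750 m/s.
Δv₁ = v_p − v_c1 = 1413 m/s.
At r₂: circular v_c2 = √(μ/r₂) = 4677 m/s; transfer-apogee v_a = √[μ(2/r₂ − 1/a_t)] = 3555 m/s.
Δv₂ = v_c2 − v_a = 1122 m/s.
Total Δv = Δv₁ + Δv₂ = 2535 m/s = 2.535 km/s.

Δv_total ≈ 2.53 km/s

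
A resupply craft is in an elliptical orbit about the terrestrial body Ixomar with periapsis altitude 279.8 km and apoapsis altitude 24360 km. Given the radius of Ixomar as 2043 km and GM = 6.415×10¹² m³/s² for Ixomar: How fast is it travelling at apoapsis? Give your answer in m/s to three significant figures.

r_p = 2043 + 279.8 = 2322.8 km = 2.3228×10⁶ m.
r_a = 2043 + 24360 = 26403 km = 2.6403×10⁷ m.
Semi-major axis a = (r_p + r_a)/2 = 14363 km = 1.436×10⁷ m.
Vis-viva: v² = μ(2/r − 1/a) = 6.415×10¹² × (7.575×10⁻⁸ − 6.962×10⁻⁸) = 3.929×10⁴ m²/s².
v = 198.2 m/s.

v ≈ 198 m/s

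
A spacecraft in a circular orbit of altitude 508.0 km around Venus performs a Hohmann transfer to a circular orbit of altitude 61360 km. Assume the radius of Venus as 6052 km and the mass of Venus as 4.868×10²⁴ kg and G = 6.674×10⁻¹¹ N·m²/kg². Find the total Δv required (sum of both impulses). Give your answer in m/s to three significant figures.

μ = GM = 6.674×10⁻¹¹ × 4.868×10²⁴ = 3.249×10¹⁴ m³/s².
r₁ = 6052 + 508.0 = 6560.0 km = 6.5600×10⁶ m.
r₂ = 6052 + 61360 = 67412 km = 6.7412×10⁷ m.
Transfer ellipse a_t = (r₁ + r₂)/2 = 3.699×10⁷ m.
At r₁: circular v_c1 = √(μ/r₁) = 7037 m/s; transfer-periapsis v_p = √[μ(2/r₁ − 1/a_t)] = 9501 m/s.
Δv₁ = v_p − v_c1 = 2463 m/s.
At r₂: circular v_c2 = √(μ/r₂) = 2195 m/s; transfer-apoapsis v_a = √[μ(2/r₂ − 1/a_t)] = 924.6 m/s.
Δv₂ = v_c2 − v_a = 1271 m/s.
Total Δv = Δv₁ + Δv₂ = 3734 m/s.

Δv_total ≈ 3730 m/s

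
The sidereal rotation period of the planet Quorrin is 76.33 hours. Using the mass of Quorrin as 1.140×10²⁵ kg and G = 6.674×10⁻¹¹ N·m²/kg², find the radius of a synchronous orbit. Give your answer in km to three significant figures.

r_sync ≈ 1.13×10⁵ km

μ = GM = 6.674×10⁻¹¹ × 1.140×10²⁵ = 7.608×10¹⁴ m³/s².
T = 76.33 hours = 2.748×10⁵ s.
A synchronous orbit has period T, so by Kepler's third law a = (μT²/4π²)^(1/3).
μT²/4π² = 7.608×10¹⁴ × (2.748×10⁵)² / 39.48 = 1.455×10²⁴ m³.
a = 1.133×10⁸ m = 1.1332×10⁵ km.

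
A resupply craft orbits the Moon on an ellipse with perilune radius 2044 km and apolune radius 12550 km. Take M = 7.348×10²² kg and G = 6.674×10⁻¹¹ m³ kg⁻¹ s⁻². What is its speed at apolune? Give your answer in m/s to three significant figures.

μ = GM = 6.674×10⁻¹¹ × 7.348×10²² = 4.904×10¹² m³/s².
Semi-major axis a = (r_p + r_a)/2 = 7297.0 km = 7.297×10⁶ m.
Vis-viva: v² = μ(2/r − 1/a) = 4.904×10¹² × (1.594×10⁻⁷ − 1.370×10⁻⁷) = 1.095×10⁵ m²/s².
v = 330.8 m/s.

v ≈ 331 m/s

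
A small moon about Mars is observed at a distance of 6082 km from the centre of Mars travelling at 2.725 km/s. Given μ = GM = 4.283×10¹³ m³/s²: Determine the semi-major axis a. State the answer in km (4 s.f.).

a ≈ 6432 km

r = 6.082×10⁶ m.
Vis-viva rearranged: 1/a = 2/r − v²/μ = 3.288×10⁻⁷ − 1.734×10⁻⁷ = 1.555×10⁻⁷ m⁻¹.
a = 6.432×10⁶ m = 6432.3 km.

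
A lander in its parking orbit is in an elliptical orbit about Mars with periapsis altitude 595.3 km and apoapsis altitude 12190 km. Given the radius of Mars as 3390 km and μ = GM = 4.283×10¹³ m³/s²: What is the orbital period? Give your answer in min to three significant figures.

r_p = 3390 + 595.3 = 3985.3 km = 3.9853×10⁶ m.
r_a = 3390 + 12190 = 15580 km = 1.5580×10⁷ m.
Semi-major axis a = (r_p + r_a)/2 = (3985.3 + 15580)/2 = 9782.6 km = 9.783×10⁶ m.
By Kepler's third law T = 2π√(a³/μ) = 2π × 4.675×10³ = 2.938×10⁴ s.
= 489.6 min.

T ≈ 490 min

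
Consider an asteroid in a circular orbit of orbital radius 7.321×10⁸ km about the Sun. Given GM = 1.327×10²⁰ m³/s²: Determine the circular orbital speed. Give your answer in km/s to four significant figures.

r = 7.321×10⁸ km = 7.321×10¹¹ m.
For a circular orbit v = √(μ/r) = √(1.327×10²⁰ / 7.321×10¹¹) = √(1.813×10⁸) = 13460 m/s.
That is 13.46 km/s.

v ≈ 13.46 km/s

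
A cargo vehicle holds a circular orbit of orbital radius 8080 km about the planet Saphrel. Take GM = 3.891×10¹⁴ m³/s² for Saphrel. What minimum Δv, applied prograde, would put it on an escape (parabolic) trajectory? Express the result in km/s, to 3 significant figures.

r = 8080 km = 8.080×10⁶ m.
Circular speed v_c = √(μ/r) = 6939 m/s.
Escape speed v_esc = √(2μ/r) = √2 × v_c = 9814 m/s.
Δv = v_esc − v_c = 2874 m/s = 2.874 km/s.

Δv ≈ 2.87 km/s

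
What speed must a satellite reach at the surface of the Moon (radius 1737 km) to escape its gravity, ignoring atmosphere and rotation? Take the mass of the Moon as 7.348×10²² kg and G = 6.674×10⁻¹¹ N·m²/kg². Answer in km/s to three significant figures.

μ = GM = 6.674×10⁻¹¹ × 7.348×10²² = 4.904×10¹² m³/s².
r = R = 1.737×10⁶ m.
Escape speed v_esc = √(2μ/r) = √(2 × 4.904×10¹² / 1.737×10⁶) = √(5.647×10⁶) = 2376 m/s.
= 2.376 km/s.

v_esc ≈ 2.38 km/s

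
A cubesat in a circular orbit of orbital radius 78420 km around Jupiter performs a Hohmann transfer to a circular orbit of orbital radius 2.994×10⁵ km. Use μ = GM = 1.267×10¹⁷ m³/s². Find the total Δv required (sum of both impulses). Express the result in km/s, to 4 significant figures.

r₁ = 78420 km = 7.842×10⁷ m.
r₂ = 2.994×10⁵ km = 2.994×10⁸ m.
Transfer ellipse a_t = (r₁ + r₂)/2 = 1.889×10⁸ m.
At r₁: circular v_c1 = √(μ/r₁) = 40200 m/s; transfer-perijove v_p = √[μ(2/r₁ − 1/a_t)] = 50600 m/s.
Δv₁ = v_p − v_c1 = 10410 m/s.
At r₂: circular v_c2 = √(μ/r₂) = 20570 m/s; transfer-apojove v_a = √[μ(2/r₂ − 1/a_t)] = 13250 m/s.
Δv₂ = v_c2 − v_a = 7317 m/s.
Total Δv = Δv₁ + Δv₂ = 17720 m/s = 17.72 km/s.

Δv_total ≈ 17.72 km/s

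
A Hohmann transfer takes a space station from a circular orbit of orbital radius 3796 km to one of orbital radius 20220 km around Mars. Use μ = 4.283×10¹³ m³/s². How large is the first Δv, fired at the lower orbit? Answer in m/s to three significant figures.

Δv ≈ 1000 m/s

r₁ = 3796 km = 3.796×10⁶ m.
r₂ = 20220 km = 2.022×10⁷ m.
Transfer ellipse a_t = (r₁ + r₂)/2 = 1.201×10⁷ m.
At r₁: circular v_c1 = √(μ/r₁) = 3359 m/s; transfer-periapsis v_p = √[μ(2/r₁ − 1/a_t)] = 4359 m/s.
Δv₁ = v_p − v_c1 = 999.8 m/s.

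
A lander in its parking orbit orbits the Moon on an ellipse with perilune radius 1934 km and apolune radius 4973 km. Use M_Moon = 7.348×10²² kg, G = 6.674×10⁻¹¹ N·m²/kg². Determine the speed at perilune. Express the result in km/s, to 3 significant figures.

v ≈ 1.91 km/s

μ = GM = 6.674×10⁻¹¹ × 7.348×10²² = 4.904×10¹² m³/s².
Semi-major axis a = (r_p + r_a)/2 = 3453.5 km = 3.454×10⁶ m.
Vis-viva: v² = μ(2/r − 1/a) = 4.904×10¹² × (1.034×10⁻⁶ − 2.896×10⁻⁷) = 3.651×10⁶ m²/s².
v = 1911 m/s = 1.911 km/s.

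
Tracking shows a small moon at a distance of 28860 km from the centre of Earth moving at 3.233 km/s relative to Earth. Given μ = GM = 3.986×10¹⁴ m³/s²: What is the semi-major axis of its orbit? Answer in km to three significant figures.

a ≈ 23200 km

r = 2.886×10⁷ m.
Specific orbital energy ε = v²/2 − μ/r = (3233)²/2 − 3.986×10¹⁴/2.886×10⁷ = -8.585×10⁶ J/kg.
Since ε = −μ/(2a), a = −μ/(2ε) = 2.321×10⁷ m = 23214 km.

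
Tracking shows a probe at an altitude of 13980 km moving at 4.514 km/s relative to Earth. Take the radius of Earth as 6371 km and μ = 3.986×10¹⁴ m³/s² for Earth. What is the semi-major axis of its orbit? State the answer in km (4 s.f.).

a ≈ 21210 km

r = 6371 + 13980 = 20351 km = 2.035×10⁷ m.
Specific orbital energy ε = v²/2 − μ/r = (4514)²/2 − 3.986×10¹⁴/2.035×10⁷ = -9.398×10⁶ J/kg.
Since ε = −μ/(2a), a = −μ/(2ε) = 2.121×10⁷ m = 21206 km.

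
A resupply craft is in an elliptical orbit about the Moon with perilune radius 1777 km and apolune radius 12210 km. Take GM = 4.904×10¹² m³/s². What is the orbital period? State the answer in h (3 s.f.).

T ≈ 14.6 h

Semi-major axis a = (r_p + r_a)/2 = (1777.0 + 12210)/2 = 6993.5 km = 6.994×10⁶ m.
By Kepler's third law T = 2π√(a³/μ) = 2π × 8.352×10³ = 5.247×10⁴ s.
= 14.58 h.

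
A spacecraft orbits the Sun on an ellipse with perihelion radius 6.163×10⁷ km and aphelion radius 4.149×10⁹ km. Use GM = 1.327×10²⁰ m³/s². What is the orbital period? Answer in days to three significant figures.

Semi-major axis a = (r_p + r_a)/2 = (6.1630×10⁷ + 4.1490×10⁹)/2 = 2.1053×10⁹ km = 2.105×10¹² m.
By Kepler's third law T = 2π√(a³/μ) = 2π × 2.652×10⁸ = 1.666×10⁹ s.
= 19280 days.

T ≈ 19300 days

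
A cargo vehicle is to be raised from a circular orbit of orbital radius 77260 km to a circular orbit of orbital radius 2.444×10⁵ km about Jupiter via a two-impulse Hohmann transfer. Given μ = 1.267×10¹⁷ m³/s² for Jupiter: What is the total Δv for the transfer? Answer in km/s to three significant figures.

r₁ = 77260 km = 7.726×10⁷ m.
r₂ = 2.444×10⁵ km = 2.444×10⁸ m.
Transfer ellipse a_t = (r₁ + r₂)/2 = 1.608×10⁸ m.
At r₁: circular v_c1 = √(μ/r₁) = 40500 m/s; transfer-perijove v_p = √[μ(2/r₁ − 1/a_t)] = 49920 m/s.
Δv₁ = v_p − v_c1 = 9425 m/s.
At r₂: circular v_c2 = √(μ/r₂) = 22770 m/s; transfer-apojove v_a = √[μ(2/r₂ − 1/a_t)] = 15780 m/s.
Δv₂ = v_c2 − v_a = 6988 m/s.
Total Δv = Δv₁ + Δv₂ = 16410 m/s = 16.41 km/s.

Δv_total ≈ 16.4 km/s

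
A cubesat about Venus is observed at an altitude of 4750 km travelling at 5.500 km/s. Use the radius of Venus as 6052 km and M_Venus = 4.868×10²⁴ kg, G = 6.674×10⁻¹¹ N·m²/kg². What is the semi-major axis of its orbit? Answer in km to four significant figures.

μ = GM = 6.674×10⁻¹¹ × 4.868×10²⁴ = 3.249×10¹⁴ m³/s².
r = 6052 + 4750 = 10802 km = 1.080×10⁷ m.
Specific orbital energy ε = v²/2 − μ/r = (5500)²/2 − 3.249×10¹⁴/1.080×10⁷ = -1.495×10⁷ J/kg.
Since ε = −μ/(2a), a = −μ/(2ε) = 1.086×10⁷ m = 10865 km.

a ≈ 10860 km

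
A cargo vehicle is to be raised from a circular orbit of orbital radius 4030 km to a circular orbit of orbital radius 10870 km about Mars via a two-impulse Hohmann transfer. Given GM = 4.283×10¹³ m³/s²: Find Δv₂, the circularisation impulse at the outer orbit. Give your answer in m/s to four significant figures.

r₁ = 4030 km = 4.030×10⁶ m.
r₂ = 10870 km = 1.087×10⁷ m.
Transfer ellipse a_t = (r₁ + r₂)/2 = 7.450×10⁶ m.
At r₁: circular v_c1 = √(μ/r₁) = 3260 m/s; transfer-periapsis v_p = √[μ(2/r₁ − 1/a_t)] = 3938 m/s.
At r₂: circular v_c2 = √(μ/r₂) = 1985 m/s; transfer-apoapsis v_a = √[μ(2/r₂ − 1/a_t)] = 1460 m/s.
Δv₂ = v_c2 − v_a = 525.1 m/s.

Δv ≈ 525.1 m/s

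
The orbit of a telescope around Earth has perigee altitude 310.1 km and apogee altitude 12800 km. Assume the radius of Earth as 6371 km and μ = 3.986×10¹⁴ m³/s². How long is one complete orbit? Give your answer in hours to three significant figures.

T ≈ 4.06 hours

r_p = 6371 + 310.1 = 6681.1 km = 6.6811×10⁶ m.
r_a = 6371 + 12800 = 19171 km = 1.9171×10⁷ m.
Semi-major axis a = (r_p + r_a)/2 = (6681.1 + 19171)/2 = 12926 km = 1.293×10⁷ m.
By Kepler's third law T = 2π√(a³/μ) = 2π × 2.328×10³ = 1.463×10⁴ s.
= 4.063 hours.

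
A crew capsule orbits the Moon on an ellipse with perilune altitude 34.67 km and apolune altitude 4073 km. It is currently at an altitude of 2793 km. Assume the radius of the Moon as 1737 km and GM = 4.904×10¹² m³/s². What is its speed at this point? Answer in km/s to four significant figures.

v ≈ 0.9335 km/s

r_p = 1737 + 34.67 = 1771.7 km = 1.7717×10⁶ m.
r_a = 1737 + 4073 = 5810.0 km = 5.8100×10⁶ m.
r = 1737 + 2793 = 4530.0 km = 4.530×10⁶ m.
Semi-major axis a = (r_p + r_a)/2 = 3790.8 km = 3.791×10⁶ m.
Vis-viva: v² = μ(2/r − 1/a) = 4.904×10¹² × (4.415×10⁻⁷ − 2.638×10⁻⁷) = 8.715×10⁵ m²/s².
v = 933.5 m/s = 0.9335 km/s.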